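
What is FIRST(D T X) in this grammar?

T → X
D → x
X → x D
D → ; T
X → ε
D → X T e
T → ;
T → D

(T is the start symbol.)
{ ';', 'e', 'x' }

FIRST sets of the non-terminals involved (from the grammar, by fixed-point iteration):
  FIRST(D) = { ';', 'e', 'x' }

To compute FIRST(D T X), process the symbols left to right:
Symbol D is a non-terminal. Add FIRST(D) \ {ε} = { ';', 'e', 'x' }
D is not nullable (ε ∉ FIRST(D)), so stop here.
FIRST(D T X) = { ';', 'e', 'x' }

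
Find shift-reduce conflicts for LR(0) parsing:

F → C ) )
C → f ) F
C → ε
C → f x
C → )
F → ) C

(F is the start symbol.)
Yes — I0: [C → .] vs [C → . )]; I1: [C → .] vs [C → . )]; I5: [C → .] vs [C → . )]

A shift-reduce conflict occurs when an LR(0) state has both:
  - a complete (reduce) item [A → α .] (dot at the end), and
  - a shift item [B → β . c γ] (dot before a terminal).

Augment with F' → F and build the canonical LR(0) collection (I0 = CLOSURE({[F' → . F]}), then GOTO on every symbol after a dot until no new states appear). It has 12 states:
  I0: { [C → . )], [C → . f ) F], [C → . f x], [C → .], [F → . ) C], [F → . C ) )], [F' → . F] }  — shift, reduce
  I1: { [C → ) .], [C → . )], [C → . f ) F], [C → . f x], [C → .], [F → ) . C] }  — shift, 2 reduces
  I2: { [F → C . ) )] }  — shift
  I3: { [F' → F .] }  — accept
  I4: { [C → f . ) F], [C → f . x] }  — shift
  I5: { [C → . )], [C → . f ) F], [C → . f x], [C → .], [C → f ) . F], [F → . ) C], [F → . C ) )] }  — shift, reduce
  I6: { [C → f x .] }  — reduce
  I7: { [C → f ) F .] }  — reduce
  I8: { [F → C ) . )] }  — shift
  I9: { [F → C ) ) .] }  — reduce
  I10: { [C → ) .] }  — reduce
  I11: { [F → ) C .] }  — reduce

I0 contains reduce item [C → .] and shift items [C → . )], [C → . f ) F], [C → . f x], [F → . ) C] — shift-reduce conflict.
I1 contains reduce items [C → .], [C → ) .] and shift items [C → . )], [C → . f ) F], [C → . f x] — shift-reduce conflict.
I5 contains reduce item [C → .] and shift items [C → . )], [C → . f ) F], [C → . f x], [F → . ) C] — shift-reduce conflict.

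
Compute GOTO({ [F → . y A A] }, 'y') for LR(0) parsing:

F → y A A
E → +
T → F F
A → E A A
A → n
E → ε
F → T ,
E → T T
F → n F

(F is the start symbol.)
{ [A → . E A A], [A → . n], [E → . +], [E → . T T], [E → .], [F → . T ,], [F → . n F], [F → . y A A], [F → y . A A], [T → . F F] }

GOTO(I, 'y') = CLOSURE({ [A → αX.β] : [A → α.Xβ] ∈ I, X = 'y' })

Items with dot before 'y', with the dot advanced:
  [F → . y A A] → [F → y . A A]
Closure of the advanced items:
  [F → y . A A] has the dot before A: add [A → . E A A], [A → . n]
  [A → . E A A] has the dot before E: add [E → . +], [E → .], [E → . T T]
  [E → . T T] has the dot before T: add [T → . F F]
  [T → . F F] has the dot before F: add [F → . y A A], [F → . T ,], [F → . n F]

GOTO = { [A → . E A A], [A → . n], [E → . +], [E → . T T], [E → .], [F → . T ,], [F → . n F], [F → . y A A], [F → y . A A], [T → . F F] }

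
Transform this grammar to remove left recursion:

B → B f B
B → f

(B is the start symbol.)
B → f B'
B' → f B B'
B' → ε

B is directly left-recursive. The standard transformation for
  A → A α₁ | ... | A α_m | β₁ | ... | β_n
is
  A  → β₁ A' | ... | β_n A'
  A' → α₁ A' | ... | α_m A' | ε

B → f becomes B → f B'
B → B f B becomes B' → f B B'
Add B' → ε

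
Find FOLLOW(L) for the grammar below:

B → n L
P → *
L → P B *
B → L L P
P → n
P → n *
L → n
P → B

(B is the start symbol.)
{ $, '*', 'n' }

To compute FOLLOW(L), find every occurrence of L on a right-hand side N → α L β: add FIRST(β) \ {ε}, and if β is empty or nullable also add FOLLOW(N). Iterate to a fixed point.

In B → n L: L is at the end, add FOLLOW(B)
In B → L L P: L is followed by L P, add FIRST(L P) \ {ε} = { '*', 'n' }
In B → L L P: L is followed by P, add FIRST(P) \ {ε} = { '*', 'n' }

The FOLLOW sets referred to above (computed the same way, to a fixed point):
  FOLLOW(B) = { $, '*', 'n' }

Taking the union: FOLLOW(L) = { $, '*', 'n' }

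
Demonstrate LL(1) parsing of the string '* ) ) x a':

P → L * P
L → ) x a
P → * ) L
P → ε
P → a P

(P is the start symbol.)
LL(1) parsing maintains a stack (initially the start symbol over $) and the input. At each step: if the stack top is a terminal, match it against the current input token; if it is a non-terminal N, replace it with the RHS of M[N, lookahead] (the unique production whose predict set contains the lookahead).

Stack is shown with the top on the left.

Stack    Input        Action
----------------------------
P $      * ) ) x a $  output P → * ) L
* ) L $  * ) ) x a $  match '*'
) L $    ) ) x a $    match ')'
L $      ) x a $      output L → ) x a
) x a $  ) x a $      match ')'
x a $    x a $        match 'x'
a $      a $          match 'a'
$        $            accept

The string is accepted.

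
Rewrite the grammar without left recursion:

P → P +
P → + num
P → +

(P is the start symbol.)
P is directly left-recursive. The standard transformation for
  A → A α₁ | ... | A α_m | β₁ | ... | β_n
is
  A  → β₁ A' | ... | β_n A'
  A' → α₁ A' | ... | α_m A' | ε

P → + num becomes P → + num P'
P → + becomes P → + P'
P → P + becomes P' → + P'
Add P' → ε

Resulting grammar:
P → + num P'
P → + P'
P' → + P'
P' → ε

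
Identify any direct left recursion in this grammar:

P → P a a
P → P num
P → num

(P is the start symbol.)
Yes, P is left-recursive

P → P a a: LEFT RECURSIVE (starts with P)
P → P num: LEFT RECURSIVE (starts with P)
P → num: starts with num

The grammar has direct left recursion on: P.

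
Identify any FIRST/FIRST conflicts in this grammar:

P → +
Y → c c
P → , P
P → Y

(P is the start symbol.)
No FIRST/FIRST conflicts.

A FIRST/FIRST conflict occurs when two productions N → α and N → β for the same non-terminal have FIRST(α) ∩ FIRST(β) ≠ ∅ (with ε ∈ FIRST of a nullable right-hand side, so two nullable alternatives also conflict).

FIRST sets of the non-terminals at (or reachable through a nullable prefix from) the front of some alternative:
  FIRST(Y) = { 'c' }

Productions for P:
  P → +: FIRST = { '+' }
  P → , P: FIRST = { ',' }
  P → Y: FIRST = { 'c' }
Y has only one production, so no FIRST/FIRST conflict is possible there.

All alternatives of each non-terminal have pairwise disjoint FIRST sets.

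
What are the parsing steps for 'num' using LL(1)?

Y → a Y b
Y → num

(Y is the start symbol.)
LL(1) parsing maintains a stack (initially the start symbol over $) and the input. At each step: if the stack top is a terminal, match it against the current input token; if it is a non-terminal N, replace it with the RHS of M[N, lookahead] (the unique production whose predict set contains the lookahead).

Stack is shown with the top on the left.

Stack  Input  Action
--------------------
Y $    num $  output Y → num
num $  num $  match 'num'
$      $      accept

The string is accepted.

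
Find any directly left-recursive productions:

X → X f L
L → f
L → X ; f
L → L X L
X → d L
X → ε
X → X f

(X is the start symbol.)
X → X f L: LEFT RECURSIVE (starts with X)
L → f: starts with f
L → X ; f: starts with X
L → L X L: LEFT RECURSIVE (starts with L)
X → d L: starts with d
X → ε: starts with ε
X → X f: LEFT RECURSIVE (starts with X)

The grammar has direct left recursion on: X, L.

Answer: Yes, X, L are left-recursive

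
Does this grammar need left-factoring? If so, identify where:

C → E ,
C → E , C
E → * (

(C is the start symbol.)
Yes, C has productions with common prefix 'E ,'

Left-factoring is needed when two productions for the same non-terminal
share a common prefix on the right-hand side.

Productions for C:
  C → E ,
  C → E , C

Found common prefix 'E ,' in productions for C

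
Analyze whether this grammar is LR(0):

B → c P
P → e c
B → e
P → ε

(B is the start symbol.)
A grammar is LR(0) if no state in the canonical LR(0) collection has:
  - both a shift item (dot before a terminal) and a complete item (shift-reduce conflict), or
  - two or more complete items (reduce-reduce conflict; the accept item [B' → B .] counts as a complete item here).

Augment with B' → B and build the canonical LR(0) collection (I0 = CLOSURE({[B' → . B]}), then GOTO on every symbol after a dot until no new states appear). It has 7 states:
  I0: { [B → . c P], [B → . e], [B' → . B] }  — shift
  I1: { [B' → B .] }  — accept
  I2: { [B → c . P], [P → . e c], [P → .] }  — shift, reduce
  I3: { [B → e .] }  — reduce
  I4: { [B → c P .] }  — reduce
  I5: { [P → e . c] }  — shift
  I6: { [P → e c .] }  — reduce

Conflict in state I2:
  Shift-reduce conflict between [P → .] and [P → . e c]
So the grammar is NOT LR(0).

Answer: No. Shift-reduce conflict between [P → .] and [P → . e c]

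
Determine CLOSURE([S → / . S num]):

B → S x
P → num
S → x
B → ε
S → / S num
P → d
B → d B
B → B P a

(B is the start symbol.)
Start with: [S → / . S num]
  [S → / . S num] has the dot before S: add [S → . x], [S → . / S num]
No further items can be added.

CLOSURE = { [S → . / S num], [S → . x], [S → / . S num] }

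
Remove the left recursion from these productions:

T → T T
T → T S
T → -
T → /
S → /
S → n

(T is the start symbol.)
T is directly left-recursive. The standard transformation for
  A → A α₁ | ... | A α_m | β₁ | ... | β_n
is
  A  → β₁ A' | ... | β_n A'
  A' → α₁ A' | ... | α_m A' | ε

T → - becomes T → - T'
T → / becomes T → / T'
T → T T becomes T' → T T'
T → T S becomes T' → S T'
Add T' → ε

Productions for other non-terminals are unchanged:
  S → /
  S → n

Resulting grammar:
T → - T'
T → / T'
T' → T T'
T' → S T'
T' → ε
S → /
S → n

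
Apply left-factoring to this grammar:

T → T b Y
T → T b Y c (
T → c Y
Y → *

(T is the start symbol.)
T → T b Y T'
T' → ε
T' → c (
T → c Y
Y → *

Left-factoring transforms A → αβ₁ | αβ₂ into A → αA' and A' → β₁ | β₂
(α is the longest common prefix among the alternatives). Repeat until
no nonterminal has two alternatives with a common prefix.

Round 1: T has alternatives sharing prefix 'T b Y'. Introduce T': T → T b Y T'
  Add: T' → ε
  Add: T' → c (

No remaining common prefixes — done.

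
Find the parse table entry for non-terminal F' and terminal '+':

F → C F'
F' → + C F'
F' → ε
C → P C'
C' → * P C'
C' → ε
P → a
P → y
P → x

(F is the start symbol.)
F' → + C F'

To find M[F', '+'], we find productions for F' where '+' is in the predict set (PREDICT(N → α) = (FIRST(α) \ {ε}) ∪ (FOLLOW(N) if α ⇒* ε)).

Relevant sets:
  FOLLOW(F') = { $ }

F' → + C F': PREDICT = { '+' }
  '+' is in predict set, so this production goes in M[F', '+']
F' → ε: PREDICT = { $ }

M[F', '+'] = F' → + C F'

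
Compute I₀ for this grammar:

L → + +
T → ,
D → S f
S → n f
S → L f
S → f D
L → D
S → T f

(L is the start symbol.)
First, augment the grammar with L' → L
I₀ = CLOSURE({ [L' → . L] }):
  [L' → . L] has the dot before L: add [L → . + +], [L → . D]
  [L → . D] has the dot before D: add [D → . S f]
  [D → . S f] has the dot before S: add [S → . n f], [S → . L f], [S → . f D], [S → . T f]
  [S → . T f] has the dot before T: add [T → . ,]
No further items can be added.

I₀ = { [D → . S f], [L → . + +], [L → . D], [L' → . L], [S → . L f], [S → . T f], [S → . f D], [S → . n f], [T → . ,] }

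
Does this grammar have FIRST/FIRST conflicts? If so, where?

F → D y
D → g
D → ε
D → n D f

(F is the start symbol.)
No FIRST/FIRST conflicts.

A FIRST/FIRST conflict occurs when two productions N → α and N → β for the same non-terminal have FIRST(α) ∩ FIRST(β) ≠ ∅ (with ε ∈ FIRST of a nullable right-hand side, so two nullable alternatives also conflict).

Productions for D:
  D → g: FIRST = { 'g' }
  D → ε: FIRST = { ε }
  D → n D f: FIRST = { 'n' }
F has only one production, so no FIRST/FIRST conflict is possible there.

All alternatives of each non-terminal have pairwise disjoint FIRST sets.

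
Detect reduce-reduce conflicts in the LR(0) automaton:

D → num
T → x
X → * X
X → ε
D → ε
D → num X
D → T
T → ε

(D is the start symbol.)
A reduce-reduce conflict occurs when an LR(0) state has two complete items [A → α .] and [B → β .] — both call for a reduction, and with no lookahead the parser cannot choose between them.

Augment with D' → D and build the canonical LR(0) collection (I0 = CLOSURE({[D' → . D]}), then GOTO on every symbol after a dot until no new states appear). It has 8 states:
  I0: { [D → . T], [D → . num X], [D → . num], [D → .], [D' → . D], [T → . x], [T → .] }  — shift, 2 reduces
  I1: { [D' → D .] }  — accept
  I2: { [D → T .] }  — reduce
  I3: { [D → num . X], [D → num .], [X → . * X], [X → .] }  — shift, 2 reduces
  I4: { [T → x .] }  — reduce
  I5: { [X → * . X], [X → . * X], [X → .] }  — shift, reduce
  I6: { [D → num X .] }  — reduce
  I7: { [X → * X .] }  — reduce

I0 contains complete items [D → .], [T → .] — reduce-reduce conflict.
I3 contains complete items [D → num .], [X → .] — reduce-reduce conflict.

Answer: Yes — I0: [D → .] vs [T → .]; I3: [D → num .] vs [X → .]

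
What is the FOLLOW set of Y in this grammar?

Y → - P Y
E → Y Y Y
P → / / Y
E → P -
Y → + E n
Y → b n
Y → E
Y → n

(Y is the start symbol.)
{ $, '+', '-', '/', 'b', 'n' }

Y is the start symbol, so $ ∈ FOLLOW(Y).
In Y → - P Y: Y is at the end; this adds FOLLOW(Y) to itself — nothing new
In E → Y Y Y: Y is followed by Y Y, add FIRST(Y Y) \ {ε} = { '+', '-', '/', 'b', 'n' }
In E → Y Y Y: Y is followed by Y, add FIRST(Y) \ {ε} = { '+', '-', '/', 'b', 'n' }
In E → Y Y Y: Y is at the end, add FOLLOW(E)
In P → / / Y: Y is at the end, add FOLLOW(P)

The FOLLOW sets referred to above (computed the same way, to a fixed point):
  FOLLOW(E) = { $, '+', '-', '/', 'b', 'n' }
  FOLLOW(P) = { '+', '-', '/', 'b', 'n' }

Taking the union: FOLLOW(Y) = { $, '+', '-', '/', 'b', 'n' }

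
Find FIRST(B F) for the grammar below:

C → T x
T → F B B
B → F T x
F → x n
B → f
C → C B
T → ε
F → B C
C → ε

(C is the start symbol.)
{ 'f', 'x' }

FIRST sets of the non-terminals involved (from the grammar, by fixed-point iteration):
  FIRST(B) = { 'f', 'x' }

To compute FIRST(B F), process the symbols left to right:
Symbol B is a non-terminal. Add FIRST(B) \ {ε} = { 'f', 'x' }
B is not nullable (ε ∉ FIRST(B)), so stop here.
FIRST(B F) = { 'f', 'x' }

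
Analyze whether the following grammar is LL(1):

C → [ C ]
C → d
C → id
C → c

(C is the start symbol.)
A grammar is LL(1) if for each non-terminal N with multiple productions, the predict sets of those productions are pairwise disjoint, where PREDICT(N → α) = (FIRST(α) \ {ε}) ∪ (FOLLOW(N) if α ⇒* ε).

For C:
  PREDICT(C → '[' C ']') = { '[' }
  PREDICT(C → d) = { 'd' }
  PREDICT(C → id) = { 'id' }
  PREDICT(C → c) = { 'c' }

All predict sets are disjoint. The grammar IS LL(1).

Answer: Yes, the grammar is LL(1).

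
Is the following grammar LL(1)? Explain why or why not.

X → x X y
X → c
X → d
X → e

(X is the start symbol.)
A grammar is LL(1) if for each non-terminal N with multiple productions, the predict sets of those productions are pairwise disjoint, where PREDICT(N → α) = (FIRST(α) \ {ε}) ∪ (FOLLOW(N) if α ⇒* ε).

For X:
  PREDICT(X → x X y) = { 'x' }
  PREDICT(X → c) = { 'c' }
  PREDICT(X → d) = { 'd' }
  PREDICT(X → e) = { 'e' }

All predict sets are disjoint. The grammar IS LL(1).

Answer: Yes, the grammar is LL(1).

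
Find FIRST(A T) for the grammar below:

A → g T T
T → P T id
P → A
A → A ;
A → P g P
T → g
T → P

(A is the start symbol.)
{ 'g' }

FIRST sets of the non-terminals involved (from the grammar, by fixed-point iteration):
  FIRST(A) = { 'g' }

To compute FIRST(A T), process the symbols left to right:
Symbol A is a non-terminal. Add FIRST(A) \ {ε} = { 'g' }
A is not nullable (ε ∉ FIRST(A)), so stop here.
FIRST(A T) = { 'g' }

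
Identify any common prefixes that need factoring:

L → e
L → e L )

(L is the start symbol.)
Yes, L has productions with common prefix 'e'

Left-factoring is needed when two productions for the same non-terminal
share a common prefix on the right-hand side.

Productions for L:
  L → e
  L → e L )

Found common prefix 'e' in productions for L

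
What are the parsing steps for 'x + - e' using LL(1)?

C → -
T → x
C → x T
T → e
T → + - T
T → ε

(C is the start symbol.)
Stack is shown with the top on the left.

Stack    Input      Action
--------------------------
C $      x + - e $  output C → x T
x T $    x + - e $  match 'x'
T $      + - e $    output T → + - T
+ - T $  + - e $    match '+'
- T $    - e $      match '-'
T $      e $        output T → e
e $      e $        match 'e'
$        $          accept

The string is accepted.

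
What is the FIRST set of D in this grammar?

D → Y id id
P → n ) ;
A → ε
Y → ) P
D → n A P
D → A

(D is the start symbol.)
{ ')', 'n', ε }

To compute FIRST(D), examine every production with D on the left-hand side, reading each right-hand side left to right until a non-nullable symbol is reached.

FIRST sets of the other non-terminals involved (by the same procedure, iterated to a fixed point):
  FIRST(Y) = { ')' }
  FIRST(A) = { ε }

From D → Y id id:
  - Y is a non-terminal: add FIRST(Y) \ {ε} = { ')' }
    Y is not nullable, so stop
From D → n A P:
  - n is a terminal: add 'n' and stop
From D → A:
  - A is a non-terminal: add FIRST(A) \ {ε} = { }
    A is nullable and nothing follows, so the whole right-hand side can vanish: ε ∈ FIRST(D)

Collecting: FIRST(D) = { ')', 'n', ε }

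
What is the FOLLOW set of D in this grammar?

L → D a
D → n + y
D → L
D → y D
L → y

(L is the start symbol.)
To compute FOLLOW(D), find every occurrence of D on a right-hand side N → α D β: add FIRST(β) \ {ε}, and if β is empty or nullable also add FOLLOW(N). Iterate to a fixed point.

In L → D a: D is followed by a, add FIRST(a) \ {ε} = { 'a' }
In D → y D: D is at the end; this adds FOLLOW(D) to itself — nothing new

Taking the union: FOLLOW(D) = { 'a' }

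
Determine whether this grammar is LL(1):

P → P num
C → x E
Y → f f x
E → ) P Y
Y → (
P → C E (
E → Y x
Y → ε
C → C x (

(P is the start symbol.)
No. Predict set conflict for P: { 'x' }

Relevant sets:
  FIRST(P) = { 'x' }
  FIRST(C) = { 'x' }
  FIRST(Y) = { '(', 'f', ε }
  FOLLOW(Y) = { '(', ')', 'f', 'x' }

For P:
  PREDICT(P → P num) = { 'x' }
  PREDICT(P → C E '(') = { 'x' }
For C:
  PREDICT(C → x E) = { 'x' }
  PREDICT(C → C x '(') = { 'x' }
For Y:
  PREDICT(Y → f f x) = { 'f' }
  PREDICT(Y → '(') = { '(' }
  PREDICT(Y → ε) = { '(', ')', 'f', 'x' }
For E:
  PREDICT(E → ')' P Y) = { ')' }
  PREDICT(E → Y x) = { '(', 'f', 'x' }

Conflict found: Predict set conflict for P: { 'x' }
The grammar is NOT LL(1).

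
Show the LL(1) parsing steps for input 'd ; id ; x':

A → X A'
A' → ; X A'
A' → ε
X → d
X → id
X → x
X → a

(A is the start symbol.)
LL(1) parsing maintains a stack (initially the start symbol over $) and the input. At each step: if the stack top is a terminal, match it against the current input token; if it is a non-terminal N, replace it with the RHS of M[N, lookahead] (the unique production whose predict set contains the lookahead).

Stack is shown with the top on the left.

Stack     Input         Action
------------------------------
A $       d ; id ; x $  output A → X A'
X A' $    d ; id ; x $  output X → d
d A' $    d ; id ; x $  match 'd'
A' $      ; id ; x $    output A' → ; X A'
; X A' $  ; id ; x $    match ';'
X A' $    id ; x $      output X → id
id A' $   id ; x $      match 'id'
A' $      ; x $         output A' → ; X A'
; X A' $  ; x $         match ';'
X A' $    x $           output X → x
x A' $    x $           match 'x'
A' $      $             output A' → ε
$         $             accept

The string is accepted.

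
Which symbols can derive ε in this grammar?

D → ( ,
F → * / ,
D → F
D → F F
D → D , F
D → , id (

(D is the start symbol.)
There are no ε-productions, so no non-terminal can derive ε.
No non-terminals are nullable.

Answer: None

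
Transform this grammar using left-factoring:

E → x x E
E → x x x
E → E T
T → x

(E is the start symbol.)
E → x x E'
E' → E
E' → x
E → E T
T → x

Left-factoring transforms A → αβ₁ | αβ₂ into A → αA' and A' → β₁ | β₂
(α is the longest common prefix among the alternatives). Repeat until
no nonterminal has two alternatives with a common prefix.

Round 1: E has alternatives sharing prefix 'x x'. Introduce E': E → x x E'
  Add: E' → E
  Add: E' → x

No remaining common prefixes — done.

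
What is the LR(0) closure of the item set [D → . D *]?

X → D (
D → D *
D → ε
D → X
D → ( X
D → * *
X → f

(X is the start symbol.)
{ [D → . ( X], [D → . * *], [D → . D *], [D → . X], [D → .], [X → . D (], [X → . f] }

Start with: [D → . D *]
  [D → . D *] has the dot before D: add [D → .], [D → . X], [D → . ( X], [D → . * *]
  [D → . X] has the dot before X: add [X → . D (], [X → . f]
No further items can be added.

CLOSURE = { [D → . ( X], [D → . * *], [D → . D *], [D → . X], [D → .], [X → . D (], [X → . f] }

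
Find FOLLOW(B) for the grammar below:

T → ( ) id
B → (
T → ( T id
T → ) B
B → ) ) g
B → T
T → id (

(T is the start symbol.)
{ $, 'id' }

To compute FOLLOW(B), find every occurrence of B on a right-hand side N → α B β: add FIRST(β) \ {ε}, and if β is empty or nullable also add FOLLOW(N). Iterate to a fixed point.

In T → ) B: B is at the end, add FOLLOW(T)

The FOLLOW sets referred to above (computed the same way, to a fixed point):
  FOLLOW(T) = { $, 'id' }

Taking the union: FOLLOW(B) = { $, 'id' }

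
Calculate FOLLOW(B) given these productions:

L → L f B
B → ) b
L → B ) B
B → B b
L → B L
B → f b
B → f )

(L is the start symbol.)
In L → L f B: B is at the end, add FOLLOW(L)
In L → B ) B: B is followed by ')' B, add FIRST(')' B) \ {ε} = { ')' }
In L → B ) B: B is at the end, add FOLLOW(L)
In B → B b: B is followed by b, add FIRST(b) \ {ε} = { 'b' }
In L → B L: B is followed by L, add FIRST(L) \ {ε} = { ')', 'f' }

The FOLLOW sets referred to above (computed the same way, to a fixed point):
  FOLLOW(L) = { $, 'f' }

Taking the union: FOLLOW(B) = { $, ')', 'b', 'f' }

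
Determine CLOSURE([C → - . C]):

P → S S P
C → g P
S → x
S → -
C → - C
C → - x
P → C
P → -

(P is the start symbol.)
To compute CLOSURE, for each item [A → α.Bβ] where B is a non-terminal, add [B → .γ] for all productions B → γ; repeat for the newly added items until nothing changes.

Start with: [C → - . C]
  [C → - . C] has the dot before C: add [C → . g P], [C → . - C], [C → . - x]
No further items can be added.

CLOSURE = { [C → - . C], [C → . - C], [C → . - x], [C → . g P] }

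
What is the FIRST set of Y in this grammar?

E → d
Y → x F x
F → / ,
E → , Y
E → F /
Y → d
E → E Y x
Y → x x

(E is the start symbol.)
{ 'd', 'x' }

To compute FIRST(Y), examine every production with Y on the left-hand side, reading each right-hand side left to right until a non-nullable symbol is reached.

From Y → x F x:
  - x is a terminal: add 'x' and stop
From Y → d:
  - d is a terminal: add 'd' and stop
From Y → x x:
  - x is a terminal: add 'x' and stop

Collecting: FIRST(Y) = { 'd', 'x' }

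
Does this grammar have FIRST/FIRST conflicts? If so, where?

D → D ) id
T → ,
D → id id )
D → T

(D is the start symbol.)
Yes. D → D ')' id / D → id id ')' on { 'id' }; D → D ')' id / D → T on { ',' }

A FIRST/FIRST conflict occurs when two productions N → α and N → β for the same non-terminal have FIRST(α) ∩ FIRST(β) ≠ ∅ (with ε ∈ FIRST of a nullable right-hand side, so two nullable alternatives also conflict).

FIRST sets of the non-terminals at (or reachable through a nullable prefix from) the front of some alternative:
  FIRST(D) = { ',', 'id' }
  FIRST(T) = { ',' }

Productions for D:
  D → D ) id: FIRST = { ',', 'id' }
  D → id id ): FIRST = { 'id' }
  D → T: FIRST = { ',' }
T has only one production, so no FIRST/FIRST conflict is possible there.

Conflict for D: D → D ) id and D → id id )
  Overlap: { 'id' }
Conflict for D: D → D ) id and D → T
  Overlap: { ',' }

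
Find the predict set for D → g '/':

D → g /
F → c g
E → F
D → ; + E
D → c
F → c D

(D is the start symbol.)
{ 'g' }

PREDICT(D → g '/') = (FIRST(RHS) \ {ε}) ∪ (FOLLOW(D) if ε ∈ FIRST(RHS), i.e. RHS ⇒* ε)
FIRST(g '/') = { 'g' }
ε ∉ FIRST(g '/'), so FOLLOW(D) is not added.
PREDICT(D → g '/') = { 'g' }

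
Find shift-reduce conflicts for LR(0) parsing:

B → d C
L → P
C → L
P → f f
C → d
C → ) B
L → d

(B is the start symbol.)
A shift-reduce conflict occurs when an LR(0) state has both:
  - a complete (reduce) item [A → α .] (dot at the end), and
  - a shift item [B → β . c γ] (dot before a terminal).

Augment with B' → B and build the canonical LR(0) collection (I0 = CLOSURE({[B' → . B]}), then GOTO on every symbol after a dot until no new states appear). It has 11 states:
  I0: { [B → . d C], [B' → . B] }  — shift
  I1: { [B' → B .] }  — accept
  I2: { [B → d . C], [C → . ) B], [C → . L], [C → . d], [L → . P], [L → . d], [P → . f f] }  — shift
  I3: { [B → . d C], [C → ) . B] }  — shift
  I4: { [B → d C .] }  — reduce
  I5: { [C → L .] }  — reduce
  I6: { [L → P .] }  — reduce
  I7: { [C → d .], [L → d .] }  — 2 reduces
  I8: { [P → f . f] }  — shift
  I9: { [P → f f .] }  — reduce
  I10: { [C → ) B .] }  — reduce

No state contains both a complete item and a shift item.

Answer: No shift-reduce conflicts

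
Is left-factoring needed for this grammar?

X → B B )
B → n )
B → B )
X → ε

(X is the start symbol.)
No, left-factoring is not needed

Left-factoring is needed when two productions for the same non-terminal
share a common prefix on the right-hand side.

Productions for X:
  X → B B )
  X → ε
Productions for B:
  B → n )
  B → B )

No common prefixes found.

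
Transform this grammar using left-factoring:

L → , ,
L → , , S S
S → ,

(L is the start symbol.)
Left-factoring transforms A → αβ₁ | αβ₂ into A → αA' and A' → β₁ | β₂
(α is the longest common prefix among the alternatives). Repeat until
no nonterminal has two alternatives with a common prefix.

Round 1: L has alternatives sharing prefix ', ,'. Introduce L': L → , , L'
  Add: L' → ε
  Add: L' → S S

No remaining common prefixes — done.

Resulting grammar:
L → , , L'
L' → ε
L' → S S
S → ,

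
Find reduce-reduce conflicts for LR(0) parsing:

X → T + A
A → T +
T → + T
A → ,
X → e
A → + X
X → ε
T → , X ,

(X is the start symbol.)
Yes — I8: [A → , .] vs [X → .]

Augment with X' → X and build the canonical LR(0) collection (I0 = CLOSURE({[X' → . X]}), then GOTO on every symbol after a dot until no new states appear). It has 17 states:
  I0: { [T → . + T], [T → . , X ,], [X → . T + A], [X → . e], [X → .], [X' → . X] }  — shift, reduce
  I1: { [T → + . T], [T → . + T], [T → . , X ,] }  — shift
  I2: { [T → , . X ,], [T → . + T], [T → . , X ,], [X → . T + A], [X → . e], [X → .] }  — shift, reduce
  I3: { [X → T . + A] }  — shift
  I4: { [X' → X .] }  — accept
  I5: { [X → e .] }  — reduce
  I6: { [A → . + X], [A → . ,], [A → . T +], [T → . + T], [T → . , X ,], [X → T + . A] }  — shift
  I7: { [A → + . X], [T → + . T], [T → . + T], [T → . , X ,], [X → . T + A], [X → . e], [X → .] }  — shift, reduce
  I8: { [A → , .], [T → , . X ,], [T → . + T], [T → . , X ,], [X → . T + A], [X → . e], [X → .] }  — shift, 2 reduces
  I9: { [X → T + A .] }  — reduce
  I10: { [A → T . +] }  — shift
  I11: { [A → T + .] }  — reduce
  I12: { [T → , X . ,] }  — shift
  I13: { [T → , X , .] }  — reduce
  I14: { [T → + T .], [X → T . + A] }  — shift, reduce
  I15: { [A → + X .] }  — reduce
  I16: { [T → + T .] }  — reduce

I8 contains complete items [A → , .], [X → .] — reduce-reduce conflict.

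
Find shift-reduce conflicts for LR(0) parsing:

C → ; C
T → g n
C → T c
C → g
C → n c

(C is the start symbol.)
A shift-reduce conflict occurs when an LR(0) state has both:
  - a complete (reduce) item [A → α .] (dot at the end), and
  - a shift item [B → β . c γ] (dot before a terminal).

Augment with C' → C and build the canonical LR(0) collection (I0 = CLOSURE({[C' → . C]}), then GOTO on every symbol after a dot until no new states appear). It has 10 states:
  I0: { [C → . ; C], [C → . T c], [C → . g], [C → . n c], [C' → . C], [T → . g n] }  — shift
  I1: { [C → . ; C], [C → . T c], [C → . g], [C → . n c], [C → ; . C], [T → . g n] }  — shift
  I2: { [C' → C .] }  — accept
  I3: { [C → T . c] }  — shift
  I4: { [C → g .], [T → g . n] }  — shift, reduce
  I5: { [C → n . c] }  — shift
  I6: { [C → n c .] }  — reduce
  I7: { [T → g n .] }  — reduce
  I8: { [C → T c .] }  — reduce
  I9: { [C → ; C .] }  — reduce

I4 contains reduce item [C → g .] and shift item [T → g . n] — shift-reduce conflict.

Answer: Yes — I4: [C → g .] vs [T → g . n]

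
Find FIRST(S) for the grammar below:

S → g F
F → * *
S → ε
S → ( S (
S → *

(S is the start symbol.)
To compute FIRST(S), examine every production with S on the left-hand side, reading each right-hand side left to right until a non-nullable symbol is reached.

From S → g F:
  - g is a terminal: add 'g' and stop
From S → ε:
  - ε-production, so ε ∈ FIRST(S)
From S → ( S (:
  - '(' is a terminal: add '(' and stop
From S → *:
  - '*' is a terminal: add '*' and stop

Collecting: FIRST(S) = { '(', '*', 'g', ε }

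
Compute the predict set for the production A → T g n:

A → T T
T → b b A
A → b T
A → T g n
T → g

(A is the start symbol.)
{ 'b', 'g' }

PREDICT(A → T g n) = (FIRST(RHS) \ {ε}) ∪ (FOLLOW(A) if ε ∈ FIRST(RHS), i.e. RHS ⇒* ε)
FIRST(T) = { 'b', 'g' }
FIRST(T g n) = { 'b', 'g' }
ε ∉ FIRST(T g n), so FOLLOW(A) is not added.
PREDICT(A → T g n) = { 'b', 'g' }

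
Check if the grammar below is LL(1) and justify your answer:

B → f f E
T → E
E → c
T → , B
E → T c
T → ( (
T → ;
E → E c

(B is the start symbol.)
A grammar is LL(1) if for each non-terminal N with multiple productions, the predict sets of those productions are pairwise disjoint, where PREDICT(N → α) = (FIRST(α) \ {ε}) ∪ (FOLLOW(N) if α ⇒* ε).

Relevant sets:
  FIRST(E) = { '(', ',', ';', 'c' }
  FIRST(T) = { '(', ',', ';', 'c' }

For T:
  PREDICT(T → E) = { '(', ',', ';', 'c' }
  PREDICT(T → ',' B) = { ',' }
  PREDICT(T → '(' '(') = { '(' }
  PREDICT(T → ';') = { ';' }
For E:
  PREDICT(E → c) = { 'c' }
  PREDICT(E → T c) = { '(', ',', ';', 'c' }
  PREDICT(E → E c) = { '(', ',', ';', 'c' }
B has a single production, so nothing to check there.

Conflict found: Predict set conflict for T: { ',' }
The grammar is NOT LL(1).

Answer: No. Predict set conflict for T: { ',' }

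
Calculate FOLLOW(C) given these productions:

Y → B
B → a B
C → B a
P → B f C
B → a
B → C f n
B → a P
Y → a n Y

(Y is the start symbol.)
To compute FOLLOW(C), find every occurrence of C on a right-hand side N → α C β: add FIRST(β) \ {ε}, and if β is empty or nullable also add FOLLOW(N). Iterate to a fixed point.

In P → B f C: C is at the end, add FOLLOW(P)
In B → C f n: C is followed by f n, add FIRST(f n) \ {ε} = { 'f' }

The FOLLOW sets referred to above (computed the same way, to a fixed point):
  FOLLOW(P) = { $, 'a', 'f' }

Taking the union: FOLLOW(C) = { $, 'a', 'f' }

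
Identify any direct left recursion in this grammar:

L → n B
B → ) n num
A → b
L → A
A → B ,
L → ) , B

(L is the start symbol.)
No direct left recursion

Direct left recursion occurs when N → N α for some non-terminal N (the right-hand side begins with the left-hand side itself).

L → n B: starts with n
B → ) n num: starts with ')'
A → b: starts with b
L → A: starts with A
A → B ,: starts with B
L → ) , B: starts with ')'

No direct left recursion found.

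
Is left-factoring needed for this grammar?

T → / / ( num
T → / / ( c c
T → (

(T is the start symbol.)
Left-factoring is needed when two productions for the same non-terminal
share a common prefix on the right-hand side.

Productions for T:
  T → / / ( num
  T → / / ( c c
  T → (

Found common prefix '/ / (' in productions for T

Answer: Yes, T has productions with common prefix '/ / ('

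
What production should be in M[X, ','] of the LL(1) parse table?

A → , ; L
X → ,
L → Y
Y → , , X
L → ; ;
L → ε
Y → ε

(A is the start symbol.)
To find M[X, ','], we find productions for X where ',' is in the predict set (PREDICT(N → α) = (FIRST(α) \ {ε}) ∪ (FOLLOW(N) if α ⇒* ε)).

X → ,: PREDICT = { ',' }
  ',' is in predict set, so this production goes in M[X, ',']

M[X, ','] = X → ,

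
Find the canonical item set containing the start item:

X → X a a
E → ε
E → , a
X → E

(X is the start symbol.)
First, augment the grammar with X' → X
I₀ = CLOSURE({ [X' → . X] }):
  [X' → . X] has the dot before X: add [X → . X a a], [X → . E]
  [X → . E] has the dot before E: add [E → .], [E → . , a]
No further items can be added.

I₀ = { [E → . , a], [E → .], [X → . E], [X → . X a a], [X' → . X] }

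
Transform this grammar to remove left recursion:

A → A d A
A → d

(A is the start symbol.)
A is directly left-recursive. The standard transformation for
  A → A α₁ | ... | A α_m | β₁ | ... | β_n
is
  A  → β₁ A' | ... | β_n A'
  A' → α₁ A' | ... | α_m A' | ε

A → d becomes A → d A'
A → A d A becomes A' → d A A'
Add A' → ε

Resulting grammar:
A → d A'
A' → d A A'
A' → ε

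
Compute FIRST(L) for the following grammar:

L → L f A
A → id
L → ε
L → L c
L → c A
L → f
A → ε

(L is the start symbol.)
{ 'c', 'f', ε }

From L → L f A:
  - L is the symbol being defined: contributes nothing new
    L is nullable, so continue to the next symbol
  - f is a terminal: add 'f' and stop
From L → ε:
  - ε-production, so ε ∈ FIRST(L)
From L → L c:
  - L is the symbol being defined: contributes nothing new
    L is nullable, so continue to the next symbol
  - c is a terminal: add 'c' and stop
From L → c A:
  - c is a terminal: add 'c' and stop
From L → f:
  - f is a terminal: add 'f' and stop

Collecting: FIRST(L) = { 'c', 'f', ε }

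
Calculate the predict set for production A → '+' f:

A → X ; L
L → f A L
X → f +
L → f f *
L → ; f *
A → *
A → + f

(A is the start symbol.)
{ '+' }

PREDICT(A → '+' f) = (FIRST(RHS) \ {ε}) ∪ (FOLLOW(A) if ε ∈ FIRST(RHS), i.e. RHS ⇒* ε)
FIRST('+' f) = { '+' }
ε ∉ FIRST('+' f), so FOLLOW(A) is not added.
PREDICT(A → '+' f) = { '+' }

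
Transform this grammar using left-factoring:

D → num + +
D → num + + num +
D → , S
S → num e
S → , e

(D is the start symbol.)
D → num + + D'
D' → ε
D' → num +
D → , S
S → num e
S → , e

Left-factoring transforms A → αβ₁ | αβ₂ into A → αA' and A' → β₁ | β₂
(α is the longest common prefix among the alternatives). Repeat until
no nonterminal has two alternatives with a common prefix.

Round 1: D has alternatives sharing prefix 'num + +'. Introduce D': D → num + + D'
  Add: D' → ε
  Add: D' → num +

No remaining common prefixes — done.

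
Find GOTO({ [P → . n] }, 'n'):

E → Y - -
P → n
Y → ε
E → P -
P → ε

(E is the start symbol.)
{ [P → n .] }

GOTO(I, 'n') = CLOSURE({ [A → αX.β] : [A → α.Xβ] ∈ I, X = 'n' })

Items with dot before 'n', with the dot advanced:
  [P → . n] → [P → n .]
Closure adds nothing (no advanced item has the dot before a non-terminal).

GOTO = { [P → n .] }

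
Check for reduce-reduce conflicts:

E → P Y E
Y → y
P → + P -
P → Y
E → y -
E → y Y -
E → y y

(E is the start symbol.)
Augment with E' → E and build the canonical LR(0) collection (I0 = CLOSURE({[E' → . E]}), then GOTO on every symbol after a dot until no new states appear). It has 15 states:
  I0: { [E → . P Y E], [E → . y -], [E → . y Y -], [E → . y y], [E' → . E], [P → . + P -], [P → . Y], [Y → . y] }  — shift
  I1: { [P → + . P -], [P → . + P -], [P → . Y], [Y → . y] }  — shift
  I2: { [E' → E .] }  — accept
  I3: { [E → P . Y E], [Y → . y] }  — shift
  I4: { [P → Y .] }  — reduce
  I5: { [E → y . -], [E → y . Y -], [E → y . y], [Y → . y], [Y → y .] }  — shift, reduce
  I6: { [E → y - .] }  — reduce
  I7: { [E → y Y . -] }  — shift
  I8: { [E → y y .], [Y → y .] }  — 2 reduces
  I9: { [E → y Y - .] }  — reduce
  I10: { [E → . P Y E], [E → . y -], [E → . y Y -], [E → . y y], [E → P Y . E], [P → . + P -], [P → . Y], [Y → . y] }  — shift
  I11: { [Y → y .] }  — reduce
  I12: { [E → P Y E .] }  — reduce
  I13: { [P → + P . -] }  — shift
  I14: { [P → + P - .] }  — reduce

I8 contains complete items [E → y y .], [Y → y .] — reduce-reduce conflict.

Answer: Yes — I8: [E → y y .] vs [Y → y .]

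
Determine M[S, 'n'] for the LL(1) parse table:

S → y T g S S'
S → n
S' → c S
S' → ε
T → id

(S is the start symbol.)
S → n

To find M[S, 'n'], we find productions for S where 'n' is in the predict set (PREDICT(N → α) = (FIRST(α) \ {ε}) ∪ (FOLLOW(N) if α ⇒* ε)).

S → y T g S S': PREDICT = { 'y' }
S → n: PREDICT = { 'n' }
  'n' is in predict set, so this production goes in M[S, 'n']

M[S, 'n'] = S → n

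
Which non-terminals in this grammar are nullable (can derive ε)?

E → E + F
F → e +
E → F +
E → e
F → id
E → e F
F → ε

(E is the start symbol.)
{ 'F' }

ε-productions: F → ε
So F is immediately nullable.
No further non-terminal can be added: every production for the remaining non-terminals contains a terminal or a non-nullable non-terminal.
Nullable = { 'F' }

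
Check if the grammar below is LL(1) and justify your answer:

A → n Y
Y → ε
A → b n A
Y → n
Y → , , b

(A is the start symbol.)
Relevant sets:
  FOLLOW(Y) = { $ }

For A:
  PREDICT(A → n Y) = { 'n' }
  PREDICT(A → b n A) = { 'b' }
For Y:
  PREDICT(Y → ε) = { $ }
  PREDICT(Y → n) = { 'n' }
  PREDICT(Y → ',' ',' b) = { ',' }

All predict sets are disjoint. The grammar IS LL(1).

Answer: Yes, the grammar is LL(1).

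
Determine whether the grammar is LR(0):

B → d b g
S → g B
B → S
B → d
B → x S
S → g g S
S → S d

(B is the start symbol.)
Augment with B' → B and build the canonical LR(0) collection (I0 = CLOSURE({[B' → . B]}), then GOTO on every symbol after a dot until no new states appear). It has 13 states:
  I0: { [B → . S], [B → . d b g], [B → . d], [B → . x S], [B' → . B], [S → . S d], [S → . g B], [S → . g g S] }  — shift
  I1: { [B' → B .] }  — accept
  I2: { [B → S .], [S → S . d] }  — shift, reduce
  I3: { [B → d . b g], [B → d .] }  — shift, reduce
  I4: { [B → . S], [B → . d b g], [B → . d], [B → . x S], [S → . S d], [S → . g B], [S → . g g S], [S → g . B], [S → g . g S] }  — shift
  I5: { [B → x . S], [S → . S d], [S → . g B], [S → . g g S] }  — shift
  I6: { [B → x S .], [S → S . d] }  — shift, reduce
  I7: { [S → S d .] }  — reduce
  I8: { [S → g B .] }  — reduce
  I9: { [B → . S], [B → . d b g], [B → . d], [B → . x S], [S → . S d], [S → . g B], [S → . g g S], [S → g . B], [S → g . g S], [S → g g . S] }  — shift
  I10: { [B → S .], [S → S . d], [S → g g S .] }  — shift, 2 reduces
  I11: { [B → d b . g] }  — shift
  I12: { [B → d b g .] }  — reduce

Conflict in state I2:
  Shift-reduce conflict between [B → S .] and [S → S . d]
So the grammar is NOT LR(0).

Answer: No. Shift-reduce conflict between [B → S .] and [S → S . d]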